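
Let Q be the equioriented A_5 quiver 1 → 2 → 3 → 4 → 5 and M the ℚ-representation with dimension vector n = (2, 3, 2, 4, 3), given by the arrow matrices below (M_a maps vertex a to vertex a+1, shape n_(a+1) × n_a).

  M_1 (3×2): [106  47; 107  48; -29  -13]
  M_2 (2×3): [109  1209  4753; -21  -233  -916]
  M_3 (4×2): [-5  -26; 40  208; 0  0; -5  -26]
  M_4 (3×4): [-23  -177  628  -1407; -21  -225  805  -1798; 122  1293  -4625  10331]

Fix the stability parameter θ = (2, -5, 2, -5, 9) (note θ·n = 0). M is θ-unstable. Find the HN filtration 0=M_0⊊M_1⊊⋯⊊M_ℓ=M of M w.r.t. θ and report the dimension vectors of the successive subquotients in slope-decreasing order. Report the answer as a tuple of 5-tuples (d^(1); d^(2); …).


Via rank(M_{q-1}∘⋯∘M_p): M ≅ I[1,3], I[1,5], I[2,2], I[4,4], I[4,5]^2.
μ_θ-semistable layers: μ^(1)=9; μ^(2)=2; μ^(3)=-3/2; μ^(4)=-5

((0, 0, 0, 0, 3); (0, 0, 1, 0, 0); (2, 2, 1, 1, 0); (0, 1, 0, 3, 0))


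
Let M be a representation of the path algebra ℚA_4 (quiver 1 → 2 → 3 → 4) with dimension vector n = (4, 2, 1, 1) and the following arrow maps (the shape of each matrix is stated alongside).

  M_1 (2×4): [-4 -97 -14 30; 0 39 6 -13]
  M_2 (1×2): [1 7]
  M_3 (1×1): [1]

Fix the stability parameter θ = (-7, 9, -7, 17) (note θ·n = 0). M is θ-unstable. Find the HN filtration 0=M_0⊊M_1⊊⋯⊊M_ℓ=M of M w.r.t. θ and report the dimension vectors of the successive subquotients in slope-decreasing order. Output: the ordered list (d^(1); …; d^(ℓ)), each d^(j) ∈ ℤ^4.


Interval decomposition of M: I[1,1]^2, I[1,2], I[1,4].
HN type (ℓ=4): μ^(1)=17; μ^(2)=9; μ^(3)=1; μ^(4)=-7

((0, 0, 0, 1); (0, 1, 0, 0); (0, 1, 1, 0); (4, 0, 0, 0))


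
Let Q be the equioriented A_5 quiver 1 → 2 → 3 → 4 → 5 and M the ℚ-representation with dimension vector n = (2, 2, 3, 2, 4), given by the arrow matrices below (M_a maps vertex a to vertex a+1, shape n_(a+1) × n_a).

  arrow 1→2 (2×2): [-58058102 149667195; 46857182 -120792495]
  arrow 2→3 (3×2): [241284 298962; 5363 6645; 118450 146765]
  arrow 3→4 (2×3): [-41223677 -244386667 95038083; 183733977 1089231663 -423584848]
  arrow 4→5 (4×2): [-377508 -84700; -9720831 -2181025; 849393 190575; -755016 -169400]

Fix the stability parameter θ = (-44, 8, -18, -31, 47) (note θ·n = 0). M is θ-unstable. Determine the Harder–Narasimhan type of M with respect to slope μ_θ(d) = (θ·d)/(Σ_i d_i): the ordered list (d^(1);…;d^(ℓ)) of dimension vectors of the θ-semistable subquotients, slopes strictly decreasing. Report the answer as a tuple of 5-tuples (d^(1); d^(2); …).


Barcode: M ≅ I[1,1], I[1,5], I[2,4], I[3,3], I[5,5]^3. HN layers by μ_θ (4 steps, strictly decreasing):
  μ^(1)=47; μ^(2)=-41/3; μ^(3)=-18; μ^(4)=-44

((0, 0, 0, 0, 4); (0, 2, 2, 2, 0); (0, 0, 1, 0, 0); (2, 0, 0, 0, 0))


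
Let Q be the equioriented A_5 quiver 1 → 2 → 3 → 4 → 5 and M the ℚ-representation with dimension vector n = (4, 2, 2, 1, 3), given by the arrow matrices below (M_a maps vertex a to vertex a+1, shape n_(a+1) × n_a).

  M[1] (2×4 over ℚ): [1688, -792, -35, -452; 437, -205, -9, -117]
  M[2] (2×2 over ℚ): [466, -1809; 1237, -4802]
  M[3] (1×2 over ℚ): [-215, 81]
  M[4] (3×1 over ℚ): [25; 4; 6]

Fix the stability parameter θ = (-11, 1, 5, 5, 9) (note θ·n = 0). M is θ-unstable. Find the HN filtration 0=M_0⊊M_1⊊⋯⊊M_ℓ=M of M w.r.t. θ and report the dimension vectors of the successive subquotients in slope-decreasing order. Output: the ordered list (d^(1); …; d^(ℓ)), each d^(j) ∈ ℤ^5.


Barcode: M ≅ I[1,1]^2, I[1,3], I[1,5], I[5,5]^2. HN layers by μ_θ (4 steps, strictly decreasing):
  μ^(1)=9; μ^(2)=5; μ^(3)=1; μ^(4)=-11

((0, 0, 0, 0, 3); (0, 0, 2, 1, 0); (0, 2, 0, 0, 0); (4, 0, 0, 0, 0))


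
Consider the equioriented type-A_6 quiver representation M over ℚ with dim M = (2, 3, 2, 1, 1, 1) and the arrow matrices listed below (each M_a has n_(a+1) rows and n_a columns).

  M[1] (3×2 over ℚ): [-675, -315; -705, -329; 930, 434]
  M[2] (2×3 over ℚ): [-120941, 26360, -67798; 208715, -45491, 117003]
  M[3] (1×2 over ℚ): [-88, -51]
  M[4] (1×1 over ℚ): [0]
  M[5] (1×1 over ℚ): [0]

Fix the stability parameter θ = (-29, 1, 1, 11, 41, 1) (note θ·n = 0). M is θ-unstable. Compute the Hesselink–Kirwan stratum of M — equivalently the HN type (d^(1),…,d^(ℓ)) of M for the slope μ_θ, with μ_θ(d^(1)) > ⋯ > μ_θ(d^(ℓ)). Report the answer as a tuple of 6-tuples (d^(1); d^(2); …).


Interval decomposition of M: I[1,1], I[1,3], I[2,2], I[2,4], I[5,5], I[6,6].
HN type (ℓ=4): μ^(1)=41; μ^(2)=11; μ^(3)=1; μ^(4)=-29

((0, 0, 0, 0, 1, 0); (0, 0, 0, 1, 0, 0); (0, 3, 2, 0, 0, 1); (2, 0, 0, 0, 0, 0))


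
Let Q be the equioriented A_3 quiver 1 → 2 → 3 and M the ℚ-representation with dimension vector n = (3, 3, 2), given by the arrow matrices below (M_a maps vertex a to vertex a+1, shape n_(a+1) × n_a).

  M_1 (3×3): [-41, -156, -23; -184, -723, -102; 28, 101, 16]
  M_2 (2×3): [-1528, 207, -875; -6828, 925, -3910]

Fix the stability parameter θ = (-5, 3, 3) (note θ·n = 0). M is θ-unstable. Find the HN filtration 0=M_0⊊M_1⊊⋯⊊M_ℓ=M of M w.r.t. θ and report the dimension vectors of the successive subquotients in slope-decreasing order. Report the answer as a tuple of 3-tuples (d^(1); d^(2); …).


Via rank(M_{q-1}∘⋯∘M_p): M ≅ I[1,2], I[1,3]^2.
μ_θ-semistable layers: μ^(1)=3; μ^(2)=-5

((0, 3, 2); (3, 0, 0))


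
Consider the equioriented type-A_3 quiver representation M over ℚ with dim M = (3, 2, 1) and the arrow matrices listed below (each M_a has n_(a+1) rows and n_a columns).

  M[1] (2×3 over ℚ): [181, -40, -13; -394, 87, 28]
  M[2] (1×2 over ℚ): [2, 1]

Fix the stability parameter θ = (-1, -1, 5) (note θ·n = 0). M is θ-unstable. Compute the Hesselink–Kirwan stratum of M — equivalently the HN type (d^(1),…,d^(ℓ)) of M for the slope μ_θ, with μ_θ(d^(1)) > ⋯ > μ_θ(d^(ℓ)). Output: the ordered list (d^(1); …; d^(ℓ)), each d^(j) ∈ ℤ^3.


Barcode: M ≅ I[1,1], I[1,2], I[1,3]. HN layers by μ_θ (2 steps, strictly decreasing):
  μ^(1)=5; μ^(2)=-1

((0, 0, 1); (3, 2, 0))


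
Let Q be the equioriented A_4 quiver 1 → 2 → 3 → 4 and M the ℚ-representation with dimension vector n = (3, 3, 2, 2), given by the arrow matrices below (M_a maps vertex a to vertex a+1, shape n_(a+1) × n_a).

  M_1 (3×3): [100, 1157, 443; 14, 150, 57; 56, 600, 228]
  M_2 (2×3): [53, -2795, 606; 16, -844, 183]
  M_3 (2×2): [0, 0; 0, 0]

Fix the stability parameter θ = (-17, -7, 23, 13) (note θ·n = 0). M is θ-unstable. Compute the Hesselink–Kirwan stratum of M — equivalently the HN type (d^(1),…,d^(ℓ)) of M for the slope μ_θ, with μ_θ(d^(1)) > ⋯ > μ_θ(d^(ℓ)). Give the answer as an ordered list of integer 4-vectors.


Barcode: M ≅ I[1,1], I[1,2], I[1,3], I[2,3], I[4,4]^2. HN layers by μ_θ (4 steps, strictly decreasing):
  μ^(1)=23; μ^(2)=13; μ^(3)=-7; μ^(4)=-17

((0, 0, 2, 0); (0, 0, 0, 2); (0, 3, 0, 0); (3, 0, 0, 0))


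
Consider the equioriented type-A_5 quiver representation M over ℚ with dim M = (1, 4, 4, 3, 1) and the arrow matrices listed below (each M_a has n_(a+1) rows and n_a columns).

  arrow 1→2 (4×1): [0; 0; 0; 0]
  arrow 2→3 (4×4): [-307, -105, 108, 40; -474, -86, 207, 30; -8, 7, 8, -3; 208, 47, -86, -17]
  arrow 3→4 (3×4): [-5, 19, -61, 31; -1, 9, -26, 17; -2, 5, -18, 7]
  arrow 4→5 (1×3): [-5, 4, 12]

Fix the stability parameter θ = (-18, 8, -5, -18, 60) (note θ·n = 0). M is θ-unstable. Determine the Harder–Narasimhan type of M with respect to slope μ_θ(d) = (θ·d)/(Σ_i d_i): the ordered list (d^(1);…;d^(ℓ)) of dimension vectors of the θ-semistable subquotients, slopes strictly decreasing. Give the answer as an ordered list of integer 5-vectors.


Barcode: M ≅ I[1,1], I[2,3], I[2,4]^2, I[2,5]. HN layers by μ_θ (4 steps, strictly decreasing):
  μ^(1)=60; μ^(2)=3/2; μ^(3)=-5; μ^(4)=-18

((0, 0, 0, 0, 1); (0, 1, 1, 0, 0); (0, 3, 3, 3, 0); (1, 0, 0, 0, 0))


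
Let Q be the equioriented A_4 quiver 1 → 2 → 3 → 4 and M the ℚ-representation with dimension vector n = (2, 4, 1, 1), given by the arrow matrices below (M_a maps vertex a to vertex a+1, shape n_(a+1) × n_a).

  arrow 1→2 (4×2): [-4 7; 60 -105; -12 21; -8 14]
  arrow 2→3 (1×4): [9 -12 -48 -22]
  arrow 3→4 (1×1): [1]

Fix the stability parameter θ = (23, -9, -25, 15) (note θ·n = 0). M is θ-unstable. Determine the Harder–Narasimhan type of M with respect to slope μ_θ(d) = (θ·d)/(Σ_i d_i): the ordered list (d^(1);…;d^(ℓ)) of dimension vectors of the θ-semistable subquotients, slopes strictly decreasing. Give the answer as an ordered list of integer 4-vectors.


Barcode: M ≅ I[1,1], I[1,4], I[2,2]^3. HN layers by μ_θ (4 steps, strictly decreasing):
  μ^(1)=23; μ^(2)=15; μ^(3)=-11/3; μ^(4)=-9

((1, 0, 0, 0); (0, 0, 0, 1); (1, 1, 1, 0); (0, 3, 0, 0))


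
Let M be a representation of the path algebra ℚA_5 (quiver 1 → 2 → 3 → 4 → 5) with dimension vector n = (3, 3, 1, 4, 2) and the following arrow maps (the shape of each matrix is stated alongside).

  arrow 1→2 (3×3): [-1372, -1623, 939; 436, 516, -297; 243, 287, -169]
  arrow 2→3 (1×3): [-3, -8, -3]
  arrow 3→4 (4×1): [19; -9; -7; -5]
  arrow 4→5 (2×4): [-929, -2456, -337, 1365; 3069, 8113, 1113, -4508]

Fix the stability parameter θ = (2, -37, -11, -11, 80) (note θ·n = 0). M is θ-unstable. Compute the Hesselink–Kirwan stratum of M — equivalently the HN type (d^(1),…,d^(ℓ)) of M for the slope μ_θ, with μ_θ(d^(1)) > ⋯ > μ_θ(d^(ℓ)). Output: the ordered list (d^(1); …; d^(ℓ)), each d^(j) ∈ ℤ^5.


Barcode: M ≅ I[1,2]^2, I[1,5], I[4,4]^2, I[4,5]. HN layers by μ_θ (3 steps, strictly decreasing):
  μ^(1)=80; μ^(2)=-11; μ^(3)=-35/2

((0, 0, 0, 0, 2); (0, 0, 1, 4, 0); (3, 3, 0, 0, 0))


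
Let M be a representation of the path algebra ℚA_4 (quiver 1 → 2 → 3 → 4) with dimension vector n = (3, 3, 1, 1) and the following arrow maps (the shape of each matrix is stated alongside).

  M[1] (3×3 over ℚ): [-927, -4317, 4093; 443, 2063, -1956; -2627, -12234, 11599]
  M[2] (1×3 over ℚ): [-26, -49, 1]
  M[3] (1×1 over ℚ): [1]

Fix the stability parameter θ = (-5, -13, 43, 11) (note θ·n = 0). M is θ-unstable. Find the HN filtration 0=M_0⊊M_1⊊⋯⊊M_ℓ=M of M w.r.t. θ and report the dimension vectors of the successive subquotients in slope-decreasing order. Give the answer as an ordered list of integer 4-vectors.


Interval decomposition of M: I[1,2]^2, I[1,4].
HN type (ℓ=2): μ^(1)=27; μ^(2)=-9

((0, 0, 1, 1); (3, 3, 0, 0))


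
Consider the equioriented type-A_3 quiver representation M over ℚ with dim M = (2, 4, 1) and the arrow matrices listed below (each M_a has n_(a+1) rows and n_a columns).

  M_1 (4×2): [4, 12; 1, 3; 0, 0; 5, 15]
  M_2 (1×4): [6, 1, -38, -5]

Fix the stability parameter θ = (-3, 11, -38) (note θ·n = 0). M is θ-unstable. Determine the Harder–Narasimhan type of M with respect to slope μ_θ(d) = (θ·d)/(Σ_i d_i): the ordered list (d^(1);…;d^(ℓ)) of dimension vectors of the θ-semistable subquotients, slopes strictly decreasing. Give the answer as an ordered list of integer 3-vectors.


Via rank(M_{q-1}∘⋯∘M_p): M ≅ I[1,1], I[1,2], I[2,2]^2, I[2,3].
μ_θ-semistable layers: μ^(1)=11; μ^(2)=-3; μ^(3)=-27/2

((0, 3, 0); (2, 0, 0); (0, 1, 1))


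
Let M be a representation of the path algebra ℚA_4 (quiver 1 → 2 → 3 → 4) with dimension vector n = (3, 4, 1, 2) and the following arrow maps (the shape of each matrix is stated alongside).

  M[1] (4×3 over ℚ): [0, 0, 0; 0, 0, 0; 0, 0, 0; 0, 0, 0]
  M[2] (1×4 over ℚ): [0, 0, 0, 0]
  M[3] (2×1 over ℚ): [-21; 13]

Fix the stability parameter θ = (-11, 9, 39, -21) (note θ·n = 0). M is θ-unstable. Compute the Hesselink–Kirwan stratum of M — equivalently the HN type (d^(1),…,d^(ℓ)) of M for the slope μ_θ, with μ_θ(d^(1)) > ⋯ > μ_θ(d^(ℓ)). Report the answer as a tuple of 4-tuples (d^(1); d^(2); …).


Barcode: M ≅ I[1,1]^3, I[2,2]^4, I[3,4], I[4,4]. HN layers by μ_θ (3 steps, strictly decreasing):
  μ^(1)=9; μ^(2)=-11; μ^(3)=-21

((0, 4, 1, 1); (3, 0, 0, 0); (0, 0, 0, 1))


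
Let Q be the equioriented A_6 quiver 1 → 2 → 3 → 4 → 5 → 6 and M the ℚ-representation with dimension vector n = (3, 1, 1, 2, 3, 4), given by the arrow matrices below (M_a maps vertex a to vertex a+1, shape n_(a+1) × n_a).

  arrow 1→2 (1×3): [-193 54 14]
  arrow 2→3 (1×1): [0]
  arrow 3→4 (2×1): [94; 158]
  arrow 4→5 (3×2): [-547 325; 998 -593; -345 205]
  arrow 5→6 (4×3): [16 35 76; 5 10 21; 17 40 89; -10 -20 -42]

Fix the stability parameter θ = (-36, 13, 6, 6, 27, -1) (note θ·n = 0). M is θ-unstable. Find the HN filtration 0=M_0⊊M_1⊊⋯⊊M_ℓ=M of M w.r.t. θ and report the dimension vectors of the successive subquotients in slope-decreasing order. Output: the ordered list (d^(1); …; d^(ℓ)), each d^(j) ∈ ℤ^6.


Barcode: M ≅ I[1,1]^2, I[1,2], I[3,6], I[4,5], I[5,6], I[6,6]^2. HN layers by μ_θ (5 steps, strictly decreasing):
  μ^(1)=27; μ^(2)=13; μ^(3)=6; μ^(4)=-1; μ^(5)=-36

((0, 0, 0, 0, 1, 0); (0, 1, 0, 0, 2, 2); (0, 0, 1, 2, 0, 0); (0, 0, 0, 0, 0, 2); (3, 0, 0, 0, 0, 0))


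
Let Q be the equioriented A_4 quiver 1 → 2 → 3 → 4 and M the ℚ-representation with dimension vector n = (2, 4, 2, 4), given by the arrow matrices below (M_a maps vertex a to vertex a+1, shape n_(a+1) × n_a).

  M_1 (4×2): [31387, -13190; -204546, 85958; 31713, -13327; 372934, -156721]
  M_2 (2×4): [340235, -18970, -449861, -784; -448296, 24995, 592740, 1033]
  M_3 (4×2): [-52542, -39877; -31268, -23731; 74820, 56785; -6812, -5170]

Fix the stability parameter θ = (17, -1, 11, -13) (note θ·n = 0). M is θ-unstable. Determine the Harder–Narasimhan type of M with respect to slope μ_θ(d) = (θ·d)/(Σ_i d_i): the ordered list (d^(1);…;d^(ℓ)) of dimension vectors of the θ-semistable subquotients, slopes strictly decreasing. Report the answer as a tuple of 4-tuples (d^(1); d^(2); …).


Interval decomposition of M: I[1,4]^2, I[2,2]^2, I[4,4]^2.
HN type (ℓ=3): μ^(1)=7/2; μ^(2)=-1; μ^(3)=-13

((2, 2, 2, 2); (0, 2, 0, 0); (0, 0, 0, 2))


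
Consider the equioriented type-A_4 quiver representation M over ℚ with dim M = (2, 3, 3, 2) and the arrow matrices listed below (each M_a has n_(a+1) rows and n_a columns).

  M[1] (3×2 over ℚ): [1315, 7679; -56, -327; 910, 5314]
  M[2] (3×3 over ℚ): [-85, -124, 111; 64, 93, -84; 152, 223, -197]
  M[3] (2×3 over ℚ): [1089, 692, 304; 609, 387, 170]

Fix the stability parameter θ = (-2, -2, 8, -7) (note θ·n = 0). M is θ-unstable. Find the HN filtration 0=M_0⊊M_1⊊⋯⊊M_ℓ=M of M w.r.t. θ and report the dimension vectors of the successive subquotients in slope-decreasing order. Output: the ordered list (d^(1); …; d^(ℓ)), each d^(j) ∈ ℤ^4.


Barcode: M ≅ I[1,4]^2, I[2,3]. HN layers by μ_θ (3 steps, strictly decreasing):
  μ^(1)=8; μ^(2)=1/2; μ^(3)=-2

((0, 0, 1, 0); (0, 0, 2, 2); (2, 3, 0, 0))


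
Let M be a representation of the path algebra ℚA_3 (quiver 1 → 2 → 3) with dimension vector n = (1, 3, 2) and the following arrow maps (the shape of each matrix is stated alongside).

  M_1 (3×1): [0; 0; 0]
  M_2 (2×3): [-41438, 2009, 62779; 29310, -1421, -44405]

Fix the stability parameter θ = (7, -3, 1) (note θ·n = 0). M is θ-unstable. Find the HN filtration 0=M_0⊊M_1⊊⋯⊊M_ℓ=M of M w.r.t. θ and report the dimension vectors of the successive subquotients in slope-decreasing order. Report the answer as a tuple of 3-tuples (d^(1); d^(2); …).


Barcode: M ≅ I[1,1], I[2,2], I[2,3]^2. HN layers by μ_θ (3 steps, strictly decreasing):
  μ^(1)=7; μ^(2)=1; μ^(3)=-3

((1, 0, 0); (0, 0, 2); (0, 3, 0))


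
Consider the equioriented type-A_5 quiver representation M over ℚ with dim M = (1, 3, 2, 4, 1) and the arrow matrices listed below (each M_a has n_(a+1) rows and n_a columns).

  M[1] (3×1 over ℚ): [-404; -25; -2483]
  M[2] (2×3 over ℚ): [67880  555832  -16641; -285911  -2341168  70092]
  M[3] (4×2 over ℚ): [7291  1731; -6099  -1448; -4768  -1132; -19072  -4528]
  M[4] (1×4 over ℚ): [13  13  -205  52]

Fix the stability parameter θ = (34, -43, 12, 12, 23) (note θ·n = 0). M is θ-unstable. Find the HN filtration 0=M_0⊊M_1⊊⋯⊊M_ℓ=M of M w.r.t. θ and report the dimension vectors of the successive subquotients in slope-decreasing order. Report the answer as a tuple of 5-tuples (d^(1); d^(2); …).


Barcode: M ≅ I[1,4], I[2,2], I[2,5], I[4,4]^2. HN layers by μ_θ (4 steps, strictly decreasing):
  μ^(1)=23; μ^(2)=12; μ^(3)=-9/2; μ^(4)=-43

((0, 0, 0, 0, 1); (0, 0, 2, 4, 0); (1, 1, 0, 0, 0); (0, 2, 0, 0, 0))


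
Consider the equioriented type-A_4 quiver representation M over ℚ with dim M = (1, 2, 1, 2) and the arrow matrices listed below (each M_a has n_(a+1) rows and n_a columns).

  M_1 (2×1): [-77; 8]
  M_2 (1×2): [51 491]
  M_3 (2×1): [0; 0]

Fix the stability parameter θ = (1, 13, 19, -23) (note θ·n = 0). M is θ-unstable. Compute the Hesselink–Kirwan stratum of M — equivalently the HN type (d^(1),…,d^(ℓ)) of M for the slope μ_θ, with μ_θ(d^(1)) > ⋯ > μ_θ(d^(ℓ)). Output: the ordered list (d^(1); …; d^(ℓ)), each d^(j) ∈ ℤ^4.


Via rank(M_{q-1}∘⋯∘M_p): M ≅ I[1,3], I[2,2], I[4,4]^2.
μ_θ-semistable layers: μ^(1)=19; μ^(2)=13; μ^(3)=1; μ^(4)=-23

((0, 0, 1, 0); (0, 2, 0, 0); (1, 0, 0, 0); (0, 0, 0, 2))


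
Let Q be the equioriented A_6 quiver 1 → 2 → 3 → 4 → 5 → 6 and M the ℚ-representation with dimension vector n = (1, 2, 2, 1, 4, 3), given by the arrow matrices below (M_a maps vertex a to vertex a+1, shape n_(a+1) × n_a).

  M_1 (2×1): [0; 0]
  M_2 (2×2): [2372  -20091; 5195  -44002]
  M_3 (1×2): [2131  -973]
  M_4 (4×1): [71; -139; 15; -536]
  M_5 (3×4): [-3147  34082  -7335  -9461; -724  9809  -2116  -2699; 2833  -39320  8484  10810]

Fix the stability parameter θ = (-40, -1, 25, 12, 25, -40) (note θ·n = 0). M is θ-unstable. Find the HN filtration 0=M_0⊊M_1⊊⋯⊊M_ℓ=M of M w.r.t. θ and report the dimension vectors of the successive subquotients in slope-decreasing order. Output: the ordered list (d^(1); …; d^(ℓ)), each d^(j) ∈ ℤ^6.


Barcode: M ≅ I[1,1], I[2,3], I[2,6], I[5,5], I[5,6]^2. HN layers by μ_θ (5 steps, strictly decreasing):
  μ^(1)=25; μ^(2)=11/2; μ^(3)=-1; μ^(4)=-15/2; μ^(5)=-40

((0, 0, 1, 0, 1, 0); (0, 0, 1, 1, 1, 1); (0, 2, 0, 0, 0, 0); (0, 0, 0, 0, 2, 2); (1, 0, 0, 0, 0, 0))


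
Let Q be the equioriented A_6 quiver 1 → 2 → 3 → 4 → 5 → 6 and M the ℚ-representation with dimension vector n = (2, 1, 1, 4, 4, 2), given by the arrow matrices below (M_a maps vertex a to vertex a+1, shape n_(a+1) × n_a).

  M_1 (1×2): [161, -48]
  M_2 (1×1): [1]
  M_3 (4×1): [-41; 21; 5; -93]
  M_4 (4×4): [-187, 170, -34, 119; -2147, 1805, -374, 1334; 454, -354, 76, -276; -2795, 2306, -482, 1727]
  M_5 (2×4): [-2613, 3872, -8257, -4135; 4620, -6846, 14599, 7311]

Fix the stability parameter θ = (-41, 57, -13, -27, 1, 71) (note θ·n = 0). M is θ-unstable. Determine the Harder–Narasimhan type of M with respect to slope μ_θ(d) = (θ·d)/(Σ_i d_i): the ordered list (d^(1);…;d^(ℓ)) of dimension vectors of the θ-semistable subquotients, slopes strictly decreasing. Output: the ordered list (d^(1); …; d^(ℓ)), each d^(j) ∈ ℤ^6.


Barcode: M ≅ I[1,1], I[1,4], I[4,4], I[4,6]^2, I[5,5]^2. HN layers by μ_θ (5 steps, strictly decreasing):
  μ^(1)=71; μ^(2)=17/3; μ^(3)=1; μ^(4)=-27; μ^(5)=-41

((0, 0, 0, 0, 0, 2); (0, 1, 1, 1, 0, 0); (0, 0, 0, 0, 4, 0); (0, 0, 0, 3, 0, 0); (2, 0, 0, 0, 0, 0))


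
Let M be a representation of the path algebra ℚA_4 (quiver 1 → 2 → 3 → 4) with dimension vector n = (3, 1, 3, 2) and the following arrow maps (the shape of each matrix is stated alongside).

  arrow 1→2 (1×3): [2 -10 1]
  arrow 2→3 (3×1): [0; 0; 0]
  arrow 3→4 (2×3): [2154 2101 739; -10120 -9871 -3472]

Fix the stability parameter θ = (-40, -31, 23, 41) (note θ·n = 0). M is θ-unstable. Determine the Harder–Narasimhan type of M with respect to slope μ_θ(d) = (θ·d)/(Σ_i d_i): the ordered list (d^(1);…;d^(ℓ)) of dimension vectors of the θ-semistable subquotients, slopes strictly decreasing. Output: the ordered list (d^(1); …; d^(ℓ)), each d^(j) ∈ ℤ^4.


Barcode: M ≅ I[1,1]^2, I[1,2], I[3,3], I[3,4]^2. HN layers by μ_θ (4 steps, strictly decreasing):
  μ^(1)=41; μ^(2)=23; μ^(3)=-31; μ^(4)=-40

((0, 0, 0, 2); (0, 0, 3, 0); (0, 1, 0, 0); (3, 0, 0, 0))


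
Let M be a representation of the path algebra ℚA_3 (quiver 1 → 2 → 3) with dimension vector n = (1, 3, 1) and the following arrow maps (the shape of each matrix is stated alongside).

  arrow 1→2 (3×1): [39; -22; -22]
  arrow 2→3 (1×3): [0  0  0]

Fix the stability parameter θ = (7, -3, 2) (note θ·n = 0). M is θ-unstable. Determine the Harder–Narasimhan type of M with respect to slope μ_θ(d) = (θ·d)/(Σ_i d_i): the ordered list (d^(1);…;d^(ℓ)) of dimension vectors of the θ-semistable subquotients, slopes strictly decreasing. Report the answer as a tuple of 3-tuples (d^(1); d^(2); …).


Barcode: M ≅ I[1,2], I[2,2]^2, I[3,3]. HN layers by μ_θ (2 steps, strictly decreasing):
  μ^(1)=2; μ^(2)=-3

((1, 1, 1); (0, 2, 0))


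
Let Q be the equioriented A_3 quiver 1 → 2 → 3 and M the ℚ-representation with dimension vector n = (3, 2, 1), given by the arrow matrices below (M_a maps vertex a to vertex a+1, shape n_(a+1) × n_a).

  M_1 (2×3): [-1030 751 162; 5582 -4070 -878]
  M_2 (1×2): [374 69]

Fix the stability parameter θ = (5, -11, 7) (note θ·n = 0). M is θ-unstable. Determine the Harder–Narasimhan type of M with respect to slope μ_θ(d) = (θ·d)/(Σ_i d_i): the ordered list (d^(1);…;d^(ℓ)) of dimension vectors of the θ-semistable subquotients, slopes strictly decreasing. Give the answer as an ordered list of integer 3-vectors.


Interval decomposition of M: I[1,1], I[1,2], I[1,3].
HN type (ℓ=3): μ^(1)=7; μ^(2)=5; μ^(3)=-3

((0, 0, 1); (1, 0, 0); (2, 2, 0))


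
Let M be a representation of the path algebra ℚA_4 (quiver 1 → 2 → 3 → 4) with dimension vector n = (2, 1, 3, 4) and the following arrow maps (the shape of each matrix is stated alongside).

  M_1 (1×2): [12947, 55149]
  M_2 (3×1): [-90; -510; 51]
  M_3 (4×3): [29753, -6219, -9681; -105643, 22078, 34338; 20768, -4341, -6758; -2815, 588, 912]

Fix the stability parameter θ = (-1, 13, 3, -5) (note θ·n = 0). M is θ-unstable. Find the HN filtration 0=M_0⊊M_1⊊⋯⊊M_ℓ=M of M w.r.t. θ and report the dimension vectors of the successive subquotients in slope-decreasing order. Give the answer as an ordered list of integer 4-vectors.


Via rank(M_{q-1}∘⋯∘M_p): M ≅ I[1,1], I[1,4], I[3,4]^2, I[4,4].
μ_θ-semistable layers: μ^(1)=11/3; μ^(2)=-1; μ^(3)=-5

((0, 1, 1, 1); (2, 0, 2, 2); (0, 0, 0, 1))


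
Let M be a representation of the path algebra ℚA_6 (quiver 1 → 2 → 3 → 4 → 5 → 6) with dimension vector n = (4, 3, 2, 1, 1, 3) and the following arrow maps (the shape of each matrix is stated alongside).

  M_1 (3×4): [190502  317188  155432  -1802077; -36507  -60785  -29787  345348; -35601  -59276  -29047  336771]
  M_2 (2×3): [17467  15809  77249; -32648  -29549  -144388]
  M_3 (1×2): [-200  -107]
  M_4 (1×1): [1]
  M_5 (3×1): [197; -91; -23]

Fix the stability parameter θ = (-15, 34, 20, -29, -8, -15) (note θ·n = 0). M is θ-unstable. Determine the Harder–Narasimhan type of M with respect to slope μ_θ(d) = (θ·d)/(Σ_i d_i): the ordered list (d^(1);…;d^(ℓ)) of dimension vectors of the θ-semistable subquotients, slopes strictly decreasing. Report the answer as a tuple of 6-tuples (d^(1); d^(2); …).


Via rank(M_{q-1}∘⋯∘M_p): M ≅ I[1,1], I[1,2], I[1,3], I[1,6], I[6,6]^2.
μ_θ-semistable layers: μ^(1)=34; μ^(2)=27; μ^(3)=2/5; μ^(4)=-15

((0, 1, 0, 0, 0, 0); (0, 1, 1, 0, 0, 0); (0, 1, 1, 1, 1, 1); (4, 0, 0, 0, 0, 2))


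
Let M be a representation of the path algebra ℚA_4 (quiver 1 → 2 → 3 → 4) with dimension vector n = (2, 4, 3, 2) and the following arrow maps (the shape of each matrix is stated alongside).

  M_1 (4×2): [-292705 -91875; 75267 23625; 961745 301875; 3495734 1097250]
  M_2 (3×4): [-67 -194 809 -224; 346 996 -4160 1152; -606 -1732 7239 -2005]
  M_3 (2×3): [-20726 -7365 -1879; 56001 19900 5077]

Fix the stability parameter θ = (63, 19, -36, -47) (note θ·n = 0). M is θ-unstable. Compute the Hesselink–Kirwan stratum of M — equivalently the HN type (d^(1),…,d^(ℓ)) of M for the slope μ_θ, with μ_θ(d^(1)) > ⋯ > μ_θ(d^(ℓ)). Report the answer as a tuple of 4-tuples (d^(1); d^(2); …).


Interval decomposition of M: I[1,1], I[1,4], I[2,2], I[2,3], I[2,4].
HN type (ℓ=5): μ^(1)=63; μ^(2)=19; μ^(3)=-1/4; μ^(4)=-17/2; μ^(5)=-64/3

((1, 0, 0, 0); (0, 1, 0, 0); (1, 1, 1, 1); (0, 1, 1, 0); (0, 1, 1, 1))


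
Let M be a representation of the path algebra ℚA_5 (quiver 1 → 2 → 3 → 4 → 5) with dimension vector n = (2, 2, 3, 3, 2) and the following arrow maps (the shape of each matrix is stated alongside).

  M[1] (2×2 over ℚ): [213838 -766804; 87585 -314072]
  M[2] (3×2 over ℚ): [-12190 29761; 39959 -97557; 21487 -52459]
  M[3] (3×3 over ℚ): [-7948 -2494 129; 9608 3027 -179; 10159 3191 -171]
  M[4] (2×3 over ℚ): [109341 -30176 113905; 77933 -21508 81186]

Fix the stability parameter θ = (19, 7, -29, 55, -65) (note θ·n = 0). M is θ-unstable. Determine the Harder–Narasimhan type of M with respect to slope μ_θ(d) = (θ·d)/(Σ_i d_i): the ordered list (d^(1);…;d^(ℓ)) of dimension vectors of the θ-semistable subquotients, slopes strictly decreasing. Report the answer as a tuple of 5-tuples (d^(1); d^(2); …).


Interval decomposition of M: I[1,5]^2, I[3,4].
HN type (ℓ=3): μ^(1)=55; μ^(2)=-13/5; μ^(3)=-29

((0, 0, 0, 1, 0); (2, 2, 2, 2, 2); (0, 0, 1, 0, 0))


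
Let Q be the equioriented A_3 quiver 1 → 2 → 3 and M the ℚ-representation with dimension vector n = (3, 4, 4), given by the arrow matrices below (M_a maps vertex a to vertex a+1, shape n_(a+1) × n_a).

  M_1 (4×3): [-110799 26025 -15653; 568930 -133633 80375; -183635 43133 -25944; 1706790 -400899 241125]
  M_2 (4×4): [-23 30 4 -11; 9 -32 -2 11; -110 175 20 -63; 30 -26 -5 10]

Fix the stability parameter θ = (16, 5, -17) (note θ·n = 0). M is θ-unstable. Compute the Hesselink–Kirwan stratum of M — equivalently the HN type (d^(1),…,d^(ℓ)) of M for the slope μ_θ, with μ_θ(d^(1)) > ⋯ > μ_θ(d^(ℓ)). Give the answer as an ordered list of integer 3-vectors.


Interval decomposition of M: I[1,2], I[1,3]^2, I[2,3], I[3,3].
HN type (ℓ=4): μ^(1)=21/2; μ^(2)=4/3; μ^(3)=-6; μ^(4)=-17

((1, 1, 0); (2, 2, 2); (0, 1, 1); (0, 0, 1))


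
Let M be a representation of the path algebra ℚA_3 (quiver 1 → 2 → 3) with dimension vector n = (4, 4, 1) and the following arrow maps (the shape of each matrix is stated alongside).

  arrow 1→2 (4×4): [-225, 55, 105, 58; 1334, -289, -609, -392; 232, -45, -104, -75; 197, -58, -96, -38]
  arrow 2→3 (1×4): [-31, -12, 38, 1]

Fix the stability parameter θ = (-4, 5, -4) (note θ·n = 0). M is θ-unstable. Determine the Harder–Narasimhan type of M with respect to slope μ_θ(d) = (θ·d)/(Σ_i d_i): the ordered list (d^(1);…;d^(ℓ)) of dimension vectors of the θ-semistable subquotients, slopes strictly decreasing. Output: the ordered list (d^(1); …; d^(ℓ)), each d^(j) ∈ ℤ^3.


Via rank(M_{q-1}∘⋯∘M_p): M ≅ I[1,1], I[1,2]^2, I[1,3], I[2,2].
μ_θ-semistable layers: μ^(1)=5; μ^(2)=1/2; μ^(3)=-4

((0, 3, 0); (0, 1, 1); (4, 0, 0))


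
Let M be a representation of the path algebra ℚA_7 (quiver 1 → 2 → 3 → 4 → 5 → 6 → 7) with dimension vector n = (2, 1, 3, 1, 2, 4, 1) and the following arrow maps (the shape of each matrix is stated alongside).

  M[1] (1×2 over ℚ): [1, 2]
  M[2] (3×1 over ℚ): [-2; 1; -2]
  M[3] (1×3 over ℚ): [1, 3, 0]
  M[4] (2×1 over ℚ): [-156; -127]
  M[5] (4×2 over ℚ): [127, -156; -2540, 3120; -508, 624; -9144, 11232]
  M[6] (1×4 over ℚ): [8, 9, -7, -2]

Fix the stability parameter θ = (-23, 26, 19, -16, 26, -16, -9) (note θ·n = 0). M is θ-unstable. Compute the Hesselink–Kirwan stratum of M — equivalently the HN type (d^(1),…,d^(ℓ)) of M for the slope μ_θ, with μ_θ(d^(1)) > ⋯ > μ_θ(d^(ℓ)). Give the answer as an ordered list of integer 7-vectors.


Interval decomposition of M: I[1,1], I[1,5], I[3,3]^2, I[5,6], I[6,6]^2, I[6,7].
HN type (ℓ=7): μ^(1)=26; μ^(2)=19; μ^(3)=29/3; μ^(4)=5; μ^(5)=-9; μ^(6)=-16; μ^(7)=-23

((0, 0, 0, 0, 1, 0, 0); (0, 0, 2, 0, 0, 0, 0); (0, 1, 1, 1, 0, 0, 0); (0, 0, 0, 0, 1, 1, 0); (0, 0, 0, 0, 0, 0, 1); (0, 0, 0, 0, 0, 3, 0); (2, 0, 0, 0, 0, 0, 0))


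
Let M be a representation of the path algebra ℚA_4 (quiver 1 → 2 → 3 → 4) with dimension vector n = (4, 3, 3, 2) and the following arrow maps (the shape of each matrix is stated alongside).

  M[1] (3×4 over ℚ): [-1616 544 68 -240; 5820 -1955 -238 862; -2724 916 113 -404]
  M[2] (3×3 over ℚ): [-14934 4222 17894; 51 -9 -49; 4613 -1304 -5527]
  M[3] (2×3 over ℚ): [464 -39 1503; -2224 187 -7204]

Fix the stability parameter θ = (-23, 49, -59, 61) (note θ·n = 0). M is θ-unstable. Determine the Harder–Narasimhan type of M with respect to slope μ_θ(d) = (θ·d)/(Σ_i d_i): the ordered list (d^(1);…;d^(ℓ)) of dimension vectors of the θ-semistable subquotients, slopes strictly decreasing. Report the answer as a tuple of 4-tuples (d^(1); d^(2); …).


Via rank(M_{q-1}∘⋯∘M_p): M ≅ I[1,1]^2, I[1,4]^2, I[2,3].
μ_θ-semistable layers: μ^(1)=61; μ^(2)=-5; μ^(3)=-23

((0, 0, 0, 2); (0, 3, 3, 0); (4, 0, 0, 0))


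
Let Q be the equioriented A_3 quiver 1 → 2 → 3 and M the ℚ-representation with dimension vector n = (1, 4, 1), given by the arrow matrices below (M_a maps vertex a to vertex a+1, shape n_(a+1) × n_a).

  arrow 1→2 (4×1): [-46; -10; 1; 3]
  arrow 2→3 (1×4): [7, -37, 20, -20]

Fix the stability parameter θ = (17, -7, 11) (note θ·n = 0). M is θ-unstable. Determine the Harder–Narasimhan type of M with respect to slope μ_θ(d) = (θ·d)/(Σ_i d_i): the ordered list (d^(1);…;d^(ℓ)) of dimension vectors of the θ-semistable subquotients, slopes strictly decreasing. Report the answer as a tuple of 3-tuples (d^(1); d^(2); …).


Via rank(M_{q-1}∘⋯∘M_p): M ≅ I[1,3], I[2,2]^3.
μ_θ-semistable layers: μ^(1)=11; μ^(2)=5; μ^(3)=-7

((0, 0, 1); (1, 1, 0); (0, 3, 0))


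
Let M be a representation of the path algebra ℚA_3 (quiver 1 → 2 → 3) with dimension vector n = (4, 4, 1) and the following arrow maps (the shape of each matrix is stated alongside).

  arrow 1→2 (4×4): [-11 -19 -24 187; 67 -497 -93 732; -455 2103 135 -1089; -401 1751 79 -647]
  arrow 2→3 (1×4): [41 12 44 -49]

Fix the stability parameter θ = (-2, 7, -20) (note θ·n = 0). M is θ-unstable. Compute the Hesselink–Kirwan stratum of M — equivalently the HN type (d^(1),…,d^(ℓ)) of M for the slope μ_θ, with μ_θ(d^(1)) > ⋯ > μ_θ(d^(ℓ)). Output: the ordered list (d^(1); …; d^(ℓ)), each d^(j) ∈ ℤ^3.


Interval decomposition of M: I[1,2]^3, I[1,3].
HN type (ℓ=3): μ^(1)=7; μ^(2)=-2; μ^(3)=-5

((0, 3, 0); (3, 0, 0); (1, 1, 1))


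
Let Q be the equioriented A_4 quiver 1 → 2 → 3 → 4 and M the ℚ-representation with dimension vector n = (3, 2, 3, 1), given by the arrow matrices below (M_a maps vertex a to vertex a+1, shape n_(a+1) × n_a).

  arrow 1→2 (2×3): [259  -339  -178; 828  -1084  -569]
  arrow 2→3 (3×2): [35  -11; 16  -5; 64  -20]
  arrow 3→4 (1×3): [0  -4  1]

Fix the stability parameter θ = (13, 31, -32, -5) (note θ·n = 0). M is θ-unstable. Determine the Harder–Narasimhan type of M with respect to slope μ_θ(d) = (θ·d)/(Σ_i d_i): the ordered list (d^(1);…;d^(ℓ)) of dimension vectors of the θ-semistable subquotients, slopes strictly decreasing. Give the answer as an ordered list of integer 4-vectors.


Barcode: M ≅ I[1,1], I[1,3]^2, I[3,4]. HN layers by μ_θ (4 steps, strictly decreasing):
  μ^(1)=13; μ^(2)=4; μ^(3)=-5; μ^(4)=-32

((1, 0, 0, 0); (2, 2, 2, 0); (0, 0, 0, 1); (0, 0, 1, 0))


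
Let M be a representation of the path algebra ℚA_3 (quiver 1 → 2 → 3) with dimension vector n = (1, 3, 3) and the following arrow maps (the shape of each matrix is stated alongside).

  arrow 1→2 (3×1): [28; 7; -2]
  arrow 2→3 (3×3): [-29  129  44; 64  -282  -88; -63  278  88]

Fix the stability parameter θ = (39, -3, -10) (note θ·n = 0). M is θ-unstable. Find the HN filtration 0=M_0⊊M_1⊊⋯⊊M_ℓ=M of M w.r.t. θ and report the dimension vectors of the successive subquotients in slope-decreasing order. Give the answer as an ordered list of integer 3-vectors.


Barcode: M ≅ I[1,3], I[2,2], I[2,3], I[3,3]. HN layers by μ_θ (4 steps, strictly decreasing):
  μ^(1)=26/3; μ^(2)=-3; μ^(3)=-13/2; μ^(4)=-10

((1, 1, 1); (0, 1, 0); (0, 1, 1); (0, 0, 1))


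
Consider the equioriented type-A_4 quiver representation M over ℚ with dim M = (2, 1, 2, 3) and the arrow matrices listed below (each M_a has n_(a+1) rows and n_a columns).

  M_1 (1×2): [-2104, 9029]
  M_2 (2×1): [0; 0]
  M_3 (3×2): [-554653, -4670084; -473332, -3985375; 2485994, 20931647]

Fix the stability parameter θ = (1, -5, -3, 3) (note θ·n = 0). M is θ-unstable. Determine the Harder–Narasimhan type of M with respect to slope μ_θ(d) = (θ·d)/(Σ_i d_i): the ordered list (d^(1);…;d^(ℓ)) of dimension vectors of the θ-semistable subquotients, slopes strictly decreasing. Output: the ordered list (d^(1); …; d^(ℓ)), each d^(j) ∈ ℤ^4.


Barcode: M ≅ I[1,1], I[1,2], I[3,4]^2, I[4,4]. HN layers by μ_θ (4 steps, strictly decreasing):
  μ^(1)=3; μ^(2)=1; μ^(3)=-2; μ^(4)=-3

((0, 0, 0, 3); (1, 0, 0, 0); (1, 1, 0, 0); (0, 0, 2, 0))


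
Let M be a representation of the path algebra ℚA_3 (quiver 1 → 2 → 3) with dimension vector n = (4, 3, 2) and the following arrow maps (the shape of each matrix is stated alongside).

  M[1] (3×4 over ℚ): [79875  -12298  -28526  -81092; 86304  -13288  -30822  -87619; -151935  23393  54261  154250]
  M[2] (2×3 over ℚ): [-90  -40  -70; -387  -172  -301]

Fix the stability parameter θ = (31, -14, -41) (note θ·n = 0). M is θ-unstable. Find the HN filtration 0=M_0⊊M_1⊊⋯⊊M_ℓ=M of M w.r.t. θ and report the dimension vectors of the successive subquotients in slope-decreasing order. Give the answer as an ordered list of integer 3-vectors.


Interval decomposition of M: I[1,1], I[1,2]^2, I[1,3], I[3,3].
HN type (ℓ=4): μ^(1)=31; μ^(2)=17/2; μ^(3)=-8; μ^(4)=-41

((1, 0, 0); (2, 2, 0); (1, 1, 1); (0, 0, 1))


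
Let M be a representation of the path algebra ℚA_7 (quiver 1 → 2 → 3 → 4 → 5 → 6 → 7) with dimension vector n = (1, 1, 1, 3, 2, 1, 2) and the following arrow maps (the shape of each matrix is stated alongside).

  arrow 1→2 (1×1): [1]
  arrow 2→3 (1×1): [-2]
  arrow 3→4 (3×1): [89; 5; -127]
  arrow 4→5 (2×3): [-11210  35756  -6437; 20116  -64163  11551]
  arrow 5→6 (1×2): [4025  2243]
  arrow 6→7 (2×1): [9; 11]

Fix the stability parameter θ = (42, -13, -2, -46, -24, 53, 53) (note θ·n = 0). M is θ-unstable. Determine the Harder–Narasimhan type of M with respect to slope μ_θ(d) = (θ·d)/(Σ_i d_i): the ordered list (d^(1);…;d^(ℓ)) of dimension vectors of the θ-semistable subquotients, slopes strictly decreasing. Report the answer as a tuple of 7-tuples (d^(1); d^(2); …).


Via rank(M_{q-1}∘⋯∘M_p): M ≅ I[1,7], I[4,4], I[4,5], I[7,7].
μ_θ-semistable layers: μ^(1)=53; μ^(2)=-43/5; μ^(3)=-24; μ^(4)=-46

((0, 0, 0, 0, 0, 1, 2); (1, 1, 1, 1, 1, 0, 0); (0, 0, 0, 0, 1, 0, 0); (0, 0, 0, 2, 0, 0, 0))


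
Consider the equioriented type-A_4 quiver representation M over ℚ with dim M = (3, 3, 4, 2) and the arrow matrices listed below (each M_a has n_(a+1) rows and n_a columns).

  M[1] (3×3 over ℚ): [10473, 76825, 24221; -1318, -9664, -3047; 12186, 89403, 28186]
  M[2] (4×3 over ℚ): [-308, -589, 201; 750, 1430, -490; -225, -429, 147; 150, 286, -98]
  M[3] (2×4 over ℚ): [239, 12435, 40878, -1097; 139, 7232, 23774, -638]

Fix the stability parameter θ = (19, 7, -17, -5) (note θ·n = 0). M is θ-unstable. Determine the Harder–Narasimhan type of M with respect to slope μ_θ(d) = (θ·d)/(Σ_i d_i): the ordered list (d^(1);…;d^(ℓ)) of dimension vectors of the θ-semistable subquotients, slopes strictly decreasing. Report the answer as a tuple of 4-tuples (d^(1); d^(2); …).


Barcode: M ≅ I[1,2], I[1,3], I[1,4], I[3,3], I[3,4]. HN layers by μ_θ (5 steps, strictly decreasing):
  μ^(1)=13; μ^(2)=3; μ^(3)=1; μ^(4)=-5; μ^(5)=-17

((1, 1, 0, 0); (1, 1, 1, 0); (1, 1, 1, 1); (0, 0, 0, 1); (0, 0, 2, 0))


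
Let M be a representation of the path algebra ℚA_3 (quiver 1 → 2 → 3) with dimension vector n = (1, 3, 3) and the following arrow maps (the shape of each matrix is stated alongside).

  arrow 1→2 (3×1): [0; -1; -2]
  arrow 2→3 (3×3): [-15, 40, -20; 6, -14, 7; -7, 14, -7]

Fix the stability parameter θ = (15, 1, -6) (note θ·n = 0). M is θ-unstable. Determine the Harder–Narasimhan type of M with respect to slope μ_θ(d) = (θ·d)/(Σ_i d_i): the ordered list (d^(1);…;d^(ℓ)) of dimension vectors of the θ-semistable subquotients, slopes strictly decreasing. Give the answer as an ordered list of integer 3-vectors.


Barcode: M ≅ I[1,2], I[2,3]^2, I[3,3]. HN layers by μ_θ (3 steps, strictly decreasing):
  μ^(1)=8; μ^(2)=-5/2; μ^(3)=-6

((1, 1, 0); (0, 2, 2); (0, 0, 1))


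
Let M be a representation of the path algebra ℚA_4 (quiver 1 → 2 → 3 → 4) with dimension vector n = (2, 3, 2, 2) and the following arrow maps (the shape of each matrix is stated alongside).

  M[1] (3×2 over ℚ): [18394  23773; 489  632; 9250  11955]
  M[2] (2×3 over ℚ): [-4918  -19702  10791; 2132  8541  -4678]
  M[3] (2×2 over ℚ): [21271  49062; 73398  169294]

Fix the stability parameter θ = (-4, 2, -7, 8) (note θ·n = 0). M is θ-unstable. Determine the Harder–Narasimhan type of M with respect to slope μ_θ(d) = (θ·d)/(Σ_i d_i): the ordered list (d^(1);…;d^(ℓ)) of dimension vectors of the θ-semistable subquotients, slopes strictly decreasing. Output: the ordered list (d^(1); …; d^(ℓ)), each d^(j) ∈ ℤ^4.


Via rank(M_{q-1}∘⋯∘M_p): M ≅ I[1,4]^2, I[2,2].
μ_θ-semistable layers: μ^(1)=8; μ^(2)=2; μ^(3)=-5/2; μ^(4)=-4

((0, 0, 0, 2); (0, 1, 0, 0); (0, 2, 2, 0); (2, 0, 0, 0))


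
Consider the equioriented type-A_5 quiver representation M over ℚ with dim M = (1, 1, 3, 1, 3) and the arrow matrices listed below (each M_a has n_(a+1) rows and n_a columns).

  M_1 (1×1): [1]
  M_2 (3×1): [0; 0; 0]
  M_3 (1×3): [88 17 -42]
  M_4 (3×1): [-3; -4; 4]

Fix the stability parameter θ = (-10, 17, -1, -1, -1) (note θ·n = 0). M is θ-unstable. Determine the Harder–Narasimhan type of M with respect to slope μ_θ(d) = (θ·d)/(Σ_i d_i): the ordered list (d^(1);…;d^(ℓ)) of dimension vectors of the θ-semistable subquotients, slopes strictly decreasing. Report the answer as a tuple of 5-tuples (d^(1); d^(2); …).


Via rank(M_{q-1}∘⋯∘M_p): M ≅ I[1,2], I[3,3]^2, I[3,5], I[5,5]^2.
μ_θ-semistable layers: μ^(1)=17; μ^(2)=-1; μ^(3)=-10

((0, 1, 0, 0, 0); (0, 0, 3, 1, 3); (1, 0, 0, 0, 0))


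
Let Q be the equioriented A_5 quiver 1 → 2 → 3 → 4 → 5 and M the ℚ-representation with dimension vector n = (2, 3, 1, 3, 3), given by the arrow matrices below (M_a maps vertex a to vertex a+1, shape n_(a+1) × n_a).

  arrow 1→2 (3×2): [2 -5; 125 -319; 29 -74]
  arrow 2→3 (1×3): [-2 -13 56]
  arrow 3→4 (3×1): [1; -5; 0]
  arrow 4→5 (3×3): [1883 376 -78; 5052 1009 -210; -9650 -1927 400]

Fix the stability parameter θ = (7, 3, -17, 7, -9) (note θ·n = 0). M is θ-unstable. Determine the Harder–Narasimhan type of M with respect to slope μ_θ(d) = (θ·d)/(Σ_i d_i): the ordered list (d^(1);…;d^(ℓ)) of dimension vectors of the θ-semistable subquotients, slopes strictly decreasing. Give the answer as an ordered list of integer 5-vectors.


Interval decomposition of M: I[1,2], I[1,5], I[2,2], I[4,5]^2.
HN type (ℓ=4): μ^(1)=5; μ^(2)=3; μ^(3)=-1; μ^(4)=-7/3

((1, 1, 0, 0, 0); (0, 1, 0, 0, 0); (0, 0, 0, 3, 3); (1, 1, 1, 0, 0))
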